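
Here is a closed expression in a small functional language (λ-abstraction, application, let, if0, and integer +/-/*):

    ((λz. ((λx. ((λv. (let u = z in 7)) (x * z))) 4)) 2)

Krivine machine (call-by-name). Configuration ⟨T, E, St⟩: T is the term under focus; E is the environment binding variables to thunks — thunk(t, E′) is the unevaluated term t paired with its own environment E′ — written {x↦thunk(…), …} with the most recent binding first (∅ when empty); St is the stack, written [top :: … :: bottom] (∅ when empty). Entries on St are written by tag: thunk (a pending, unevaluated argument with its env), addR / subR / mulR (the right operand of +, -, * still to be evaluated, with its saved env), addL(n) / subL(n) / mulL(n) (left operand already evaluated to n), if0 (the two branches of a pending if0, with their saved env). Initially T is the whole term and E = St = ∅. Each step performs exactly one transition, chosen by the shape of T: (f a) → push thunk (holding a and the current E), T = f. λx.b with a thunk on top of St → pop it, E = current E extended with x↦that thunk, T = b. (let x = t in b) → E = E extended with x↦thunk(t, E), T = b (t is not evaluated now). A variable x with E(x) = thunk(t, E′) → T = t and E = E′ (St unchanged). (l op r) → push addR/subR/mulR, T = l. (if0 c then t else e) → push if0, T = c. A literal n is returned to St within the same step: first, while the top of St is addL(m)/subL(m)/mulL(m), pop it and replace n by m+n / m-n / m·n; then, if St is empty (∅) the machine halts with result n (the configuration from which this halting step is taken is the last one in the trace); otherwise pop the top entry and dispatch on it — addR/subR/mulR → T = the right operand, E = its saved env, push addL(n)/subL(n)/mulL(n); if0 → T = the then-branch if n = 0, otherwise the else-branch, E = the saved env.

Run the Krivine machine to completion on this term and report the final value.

Answer: 7

Machine steps:
t=0: [T=((λz. ((λx. ((λv. (let u = z in 7)) (x * z))) 4)) 2) | E=∅ | St=∅]
t=1: [T=(λz. ((λx. ((λv. (let u = z in 7)) (x * z))) 4)) | E=∅ | St=[thunk]]
t=2: [T=((λx. ((λv. (let u = z in 7)) (x * z))) 4) | E={z↦thunk(2, ∅)} | St=∅]
t=3: [T=(λx. ((λv. (let u = z in 7)) (x * z))) | E={z↦thunk(2, ∅)} | St=[thunk]]
t=4: [T=((λv. (let u = z in 7)) (x * z)) | E={x↦thunk(4, {z↦thunk(2, ∅)}), z↦thunk(2, ∅)} | St=∅]
t=5: [T=(λv. (let u = z in 7)) | E={x↦thunk(4, {z↦thunk(2, ∅)}), z↦thunk(2, ∅)} | St=[thunk]]
t=6: [T=(let u = z in 7) | E={v↦thunk((x * z), {x↦thunk(4, {z↦thunk(2, ∅)}), z↦thunk(2, ∅)}), x↦thunk(4, {z↦thunk(2, ∅)}), z↦thunk(2, ∅)} | St=∅]
t=7: [T=7 | E={u↦thunk(z, {v↦thunk((x * z), {x↦thunk(4, {z↦thunk(2, ∅)}), z↦thunk(2, ∅)}), x↦thunk(4, {z↦thunk(2, ∅)}), z↦thunk(2, ∅)}), v↦thunk((x * z), {x↦thunk(4, {z↦thunk(2, ∅)}), z↦thunk(2, ∅)}), x↦thunk(4, {z↦thunk(2, ∅)}), z↦thunk(2, ∅)} | St=∅]
→ final value 7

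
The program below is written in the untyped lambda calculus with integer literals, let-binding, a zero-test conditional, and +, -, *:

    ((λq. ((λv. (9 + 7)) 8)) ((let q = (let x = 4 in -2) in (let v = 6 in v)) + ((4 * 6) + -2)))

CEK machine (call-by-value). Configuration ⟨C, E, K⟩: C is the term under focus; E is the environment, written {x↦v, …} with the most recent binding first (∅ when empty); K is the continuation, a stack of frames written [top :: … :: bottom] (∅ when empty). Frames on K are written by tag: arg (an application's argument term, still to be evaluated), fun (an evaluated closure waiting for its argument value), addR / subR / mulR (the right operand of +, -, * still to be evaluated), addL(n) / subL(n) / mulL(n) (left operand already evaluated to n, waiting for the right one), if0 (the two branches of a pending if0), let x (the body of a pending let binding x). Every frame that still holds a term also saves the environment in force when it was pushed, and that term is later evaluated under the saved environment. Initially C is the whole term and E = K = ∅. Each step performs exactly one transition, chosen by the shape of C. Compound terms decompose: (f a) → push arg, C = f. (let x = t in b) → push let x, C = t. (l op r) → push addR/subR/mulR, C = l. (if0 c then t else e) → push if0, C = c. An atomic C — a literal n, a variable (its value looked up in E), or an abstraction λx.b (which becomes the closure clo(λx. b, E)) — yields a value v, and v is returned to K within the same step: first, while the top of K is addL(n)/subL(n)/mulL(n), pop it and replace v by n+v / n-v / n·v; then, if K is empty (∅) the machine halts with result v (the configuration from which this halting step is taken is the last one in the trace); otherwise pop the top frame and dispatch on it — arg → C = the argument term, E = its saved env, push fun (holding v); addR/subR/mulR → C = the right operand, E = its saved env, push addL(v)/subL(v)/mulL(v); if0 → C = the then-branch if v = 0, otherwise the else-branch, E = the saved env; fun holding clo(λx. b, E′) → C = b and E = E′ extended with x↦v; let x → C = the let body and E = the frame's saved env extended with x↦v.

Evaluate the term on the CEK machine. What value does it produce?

Answer: 16

Derivation:
step 0: ⟨C=((λq. ((λv. (9 + 7)) 8)) ((let q = (let x = 4 in -2) in (let v = 6 in v)) + ((4 * 6) + -2))); E=∅; K=∅⟩
step 1: ⟨C=(λq. ((λv. (9 + 7)) 8)); E=∅; K=[arg]⟩
step 2: ⟨C=((let q = (let x = 4 in -2) in (let v = 6 in v)) + ((4 * 6) + -2)); E=∅; K=[fun]⟩
step 3: ⟨C=(let q = (let x = 4 in -2) in (let v = 6 in v)); E=∅; K=[addR :: fun]⟩
step 4: ⟨C=(let x = 4 in -2); E=∅; K=[let q :: addR :: fun]⟩
step 5: ⟨C=4; E=∅; K=[let x :: let q :: addR :: fun]⟩
step 6: ⟨C=-2; E={x↦4}; K=[let q :: addR :: fun]⟩
step 7: ⟨C=(let v = 6 in v); E={q↦-2}; K=[addR :: fun]⟩
step 8: ⟨C=6; E={q↦-2}; K=[let v :: addR :: fun]⟩
step 9: ⟨C=v; E={v↦6, q↦-2}; K=[addR :: fun]⟩
step 10: ⟨C=((4 * 6) + -2); E=∅; K=[addL(6) :: fun]⟩
step 11: ⟨C=(4 * 6); E=∅; K=[addR :: addL(6) :: fun]⟩
step 12: ⟨C=4; E=∅; K=[mulR :: addR :: addL(6) :: fun]⟩
step 13: ⟨C=6; E=∅; K=[mulL(4) :: addR :: addL(6) :: fun]⟩
step 14: ⟨C=-2; E=∅; K=[addL(24) :: addL(6) :: fun]⟩
step 15: ⟨C=((λv. (9 + 7)) 8); E={q↦28}; K=∅⟩
step 16: ⟨C=(λv. (9 + 7)); E={q↦28}; K=[arg]⟩
step 17: ⟨C=8; E={q↦28}; K=[fun]⟩
step 18: ⟨C=(9 + 7); E={v↦8, q↦28}; K=∅⟩
step 19: ⟨C=9; E={v↦8, q↦28}; K=[addR]⟩
step 20: ⟨C=7; E={v↦8, q↦28}; K=[addL(9)]⟩
→ final value 16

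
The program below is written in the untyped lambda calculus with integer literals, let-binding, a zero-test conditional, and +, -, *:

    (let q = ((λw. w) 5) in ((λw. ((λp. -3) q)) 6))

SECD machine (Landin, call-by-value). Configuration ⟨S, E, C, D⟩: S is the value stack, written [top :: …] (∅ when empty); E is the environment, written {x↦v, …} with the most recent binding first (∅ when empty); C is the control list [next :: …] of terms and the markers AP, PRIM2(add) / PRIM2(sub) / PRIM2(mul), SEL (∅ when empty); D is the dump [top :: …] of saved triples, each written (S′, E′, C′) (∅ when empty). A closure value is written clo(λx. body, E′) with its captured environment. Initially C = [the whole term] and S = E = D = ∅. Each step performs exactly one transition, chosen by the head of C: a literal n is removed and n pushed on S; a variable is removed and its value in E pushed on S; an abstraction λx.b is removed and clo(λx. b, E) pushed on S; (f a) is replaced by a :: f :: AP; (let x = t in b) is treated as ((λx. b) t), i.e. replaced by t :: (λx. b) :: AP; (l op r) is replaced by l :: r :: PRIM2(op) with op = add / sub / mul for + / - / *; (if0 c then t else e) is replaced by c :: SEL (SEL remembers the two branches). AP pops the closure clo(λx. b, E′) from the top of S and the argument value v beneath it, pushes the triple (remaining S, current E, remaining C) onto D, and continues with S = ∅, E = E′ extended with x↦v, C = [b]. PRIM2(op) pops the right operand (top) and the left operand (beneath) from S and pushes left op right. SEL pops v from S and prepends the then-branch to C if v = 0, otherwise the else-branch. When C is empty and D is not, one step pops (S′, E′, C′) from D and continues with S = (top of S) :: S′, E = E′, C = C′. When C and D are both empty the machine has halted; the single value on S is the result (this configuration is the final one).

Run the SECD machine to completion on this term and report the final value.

t=0: <S=∅, E=∅, C=[(let q = ((λw. w) 5) in ((λw. ((λp. -3) q)) 6))], D=∅>
t=1: <S=∅, E=∅, C=[((λw. w) 5) :: (λq. ((λw. ((λp. -3) q)) 6)) :: AP], D=∅>
t=2: <S=∅, E=∅, C=[5 :: (λw. w) :: AP :: (λq. ((λw. ((λp. -3) q)) 6)) :: AP], D=∅>
t=3: <S=[5], E=∅, C=[(λw. w) :: AP :: (λq. ((λw. ((λp. -3) q)) 6)) :: AP], D=∅>
t=4: <S=[clo(λw. w, ∅) :: 5], E=∅, C=[AP :: (λq. ((λw. ((λp. -3) q)) 6)) :: AP], D=∅>
t=5: <S=∅, E={w↦5}, C=[w], D=[(∅, ∅, [(λq. ((λw. ((λp. -3) q)) 6)) :: AP])]>
t=6: <S=[5], E={w↦5}, C=∅, D=[(∅, ∅, [(λq. ((λw. ((λp. -3) q)) 6)) :: AP])]>
t=7: <S=[5], E=∅, C=[(λq. ((λw. ((λp. -3) q)) 6)) :: AP], D=∅>
t=8: <S=[clo(λq. ((λw. ((λp. -3) q)) 6), ∅) :: 5], E=∅, C=[AP], D=∅>
t=9: <S=∅, E={q↦5}, C=[((λw. ((λp. -3) q)) 6)], D=[(∅, ∅, ∅)]>
t=10: <S=∅, E={q↦5}, C=[6 :: (λw. ((λp. -3) q)) :: AP], D=[(∅, ∅, ∅)]>
t=11: <S=[6], E={q↦5}, C=[(λw. ((λp. -3) q)) :: AP], D=[(∅, ∅, ∅)]>
t=12: <S=[clo(λw. ((λp. -3) q), {q↦5}) :: 6], E={q↦5}, C=[AP], D=[(∅, ∅, ∅)]>
t=13: <S=∅, E={w↦6, q↦5}, C=[((λp. -3) q)], D=[(∅, {q↦5}, ∅) :: (∅, ∅, ∅)]>
t=14: <S=∅, E={w↦6, q↦5}, C=[q :: (λp. -3) :: AP], D=[(∅, {q↦5}, ∅) :: (∅, ∅, ∅)]>
t=15: <S=[5], E={w↦6, q↦5}, C=[(λp. -3) :: AP], D=[(∅, {q↦5}, ∅) :: (∅, ∅, ∅)]>
t=16: <S=[clo(λp. -3, {w↦6, q↦5}) :: 5], E={w↦6, q↦5}, C=[AP], D=[(∅, {q↦5}, ∅) :: (∅, ∅, ∅)]>
t=17: <S=∅, E={p↦5, w↦6, q↦5}, C=[-3], D=[(∅, {w↦6, q↦5}, ∅) :: (∅, {q↦5}, ∅) :: (∅, ∅, ∅)]>
t=18: <S=[-3], E={p↦5, w↦6, q↦5}, C=∅, D=[(∅, {w↦6, q↦5}, ∅) :: (∅, {q↦5}, ∅) :: (∅, ∅, ∅)]>
t=19: <S=[-3], E={w↦6, q↦5}, C=∅, D=[(∅, {q↦5}, ∅) :: (∅, ∅, ∅)]>
t=20: <S=[-3], E={q↦5}, C=∅, D=[(∅, ∅, ∅)]>
t=21: <S=[-3], E=∅, C=∅, D=∅>
→ final value -3

Answer: -3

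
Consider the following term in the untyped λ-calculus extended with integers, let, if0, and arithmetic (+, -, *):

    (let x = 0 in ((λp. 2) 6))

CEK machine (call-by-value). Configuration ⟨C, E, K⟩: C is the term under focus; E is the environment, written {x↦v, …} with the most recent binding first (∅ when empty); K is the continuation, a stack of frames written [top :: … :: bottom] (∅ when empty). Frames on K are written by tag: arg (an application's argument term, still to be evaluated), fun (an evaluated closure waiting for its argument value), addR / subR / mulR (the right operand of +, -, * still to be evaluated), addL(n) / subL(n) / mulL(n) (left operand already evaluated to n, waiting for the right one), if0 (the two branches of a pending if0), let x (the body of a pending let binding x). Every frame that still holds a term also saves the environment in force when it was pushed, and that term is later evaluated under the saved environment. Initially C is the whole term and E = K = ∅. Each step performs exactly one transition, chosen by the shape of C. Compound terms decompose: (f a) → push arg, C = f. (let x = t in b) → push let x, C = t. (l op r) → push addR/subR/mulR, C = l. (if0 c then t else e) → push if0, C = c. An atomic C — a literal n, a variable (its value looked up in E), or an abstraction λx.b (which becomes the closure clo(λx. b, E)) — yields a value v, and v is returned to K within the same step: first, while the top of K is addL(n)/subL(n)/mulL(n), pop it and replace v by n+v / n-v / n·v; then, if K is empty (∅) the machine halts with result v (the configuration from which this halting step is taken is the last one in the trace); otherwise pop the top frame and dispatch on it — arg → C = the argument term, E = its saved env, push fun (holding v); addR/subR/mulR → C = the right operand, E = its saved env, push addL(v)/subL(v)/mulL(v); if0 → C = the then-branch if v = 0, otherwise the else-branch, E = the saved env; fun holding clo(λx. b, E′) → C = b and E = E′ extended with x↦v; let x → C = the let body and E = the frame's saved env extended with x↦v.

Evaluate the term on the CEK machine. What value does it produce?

t=0: <C=(let x = 0 in ((λp. 2) 6)), E=∅, K=∅>
t=1: <C=0, E=∅, K=[let x]>
t=2: <C=((λp. 2) 6), E={x↦0}, K=∅>
t=3: <C=(λp. 2), E={x↦0}, K=[arg]>
t=4: <C=6, E={x↦0}, K=[fun]>
t=5: <C=2, E={p↦6, x↦0}, K=∅>
→ final value 2

Answer: 2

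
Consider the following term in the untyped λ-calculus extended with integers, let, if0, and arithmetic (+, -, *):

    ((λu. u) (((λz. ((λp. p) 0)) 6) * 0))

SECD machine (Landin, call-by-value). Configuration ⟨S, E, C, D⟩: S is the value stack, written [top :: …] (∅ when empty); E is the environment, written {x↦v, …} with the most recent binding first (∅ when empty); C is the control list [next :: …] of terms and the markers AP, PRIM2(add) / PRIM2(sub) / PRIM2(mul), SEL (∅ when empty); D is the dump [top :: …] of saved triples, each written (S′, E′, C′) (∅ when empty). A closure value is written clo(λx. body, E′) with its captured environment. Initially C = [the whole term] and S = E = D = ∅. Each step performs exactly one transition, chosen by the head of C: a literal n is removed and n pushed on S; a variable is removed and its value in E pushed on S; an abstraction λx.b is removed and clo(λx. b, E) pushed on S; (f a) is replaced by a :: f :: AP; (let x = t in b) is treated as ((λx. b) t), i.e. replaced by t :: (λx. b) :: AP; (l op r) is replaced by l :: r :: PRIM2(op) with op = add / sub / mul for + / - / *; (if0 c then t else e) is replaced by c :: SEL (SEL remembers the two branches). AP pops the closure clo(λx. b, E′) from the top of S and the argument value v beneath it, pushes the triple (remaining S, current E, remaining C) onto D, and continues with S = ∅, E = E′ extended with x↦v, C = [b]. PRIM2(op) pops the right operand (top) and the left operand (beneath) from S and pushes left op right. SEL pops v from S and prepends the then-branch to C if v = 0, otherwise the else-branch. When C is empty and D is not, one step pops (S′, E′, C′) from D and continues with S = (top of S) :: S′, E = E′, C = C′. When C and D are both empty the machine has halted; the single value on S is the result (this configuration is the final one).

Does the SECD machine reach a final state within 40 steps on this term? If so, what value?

Answer: 0

Execution trace:
0. ⟨S=∅; E=∅; C=[((λu. u) (((λz. ((λp. p) 0)) 6) * 0))]; D=∅⟩
1. ⟨S=∅; E=∅; C=[(((λz. ((λp. p) 0)) 6) * 0) :: (λu. u) :: AP]; D=∅⟩
2. ⟨S=∅; E=∅; C=[((λz. ((λp. p) 0)) 6) :: 0 :: PRIM2(mul) :: (λu. u) :: AP]; D=∅⟩
3. ⟨S=∅; E=∅; C=[6 :: (λz. ((λp. p) 0)) :: AP :: 0 :: PRIM2(mul) :: (λu. u) :: AP]; D=∅⟩
4. ⟨S=[6]; E=∅; C=[(λz. ((λp. p) 0)) :: AP :: 0 :: PRIM2(mul) :: (λu. u) :: AP]; D=∅⟩
5. ⟨S=[clo(λz. ((λp. p) 0), ∅) :: 6]; E=∅; C=[AP :: 0 :: PRIM2(mul) :: (λu. u) :: AP]; D=∅⟩
6. ⟨S=∅; E={z↦6}; C=[((λp. p) 0)]; D=[(∅, ∅, [0 :: PRIM2(mul) :: (λu. u) :: AP])]⟩
7. ⟨S=∅; E={z↦6}; C=[0 :: (λp. p) :: AP]; D=[(∅, ∅, [0 :: PRIM2(mul) :: (λu. u) :: AP])]⟩
8. ⟨S=[0]; E={z↦6}; C=[(λp. p) :: AP]; D=[(∅, ∅, [0 :: PRIM2(mul) :: (λu. u) :: AP])]⟩
9. ⟨S=[clo(λp. p, {z↦6}) :: 0]; E={z↦6}; C=[AP]; D=[(∅, ∅, [0 :: PRIM2(mul) :: (λu. u) :: AP])]⟩
10. ⟨S=∅; E={p↦0, z↦6}; C=[p]; D=[(∅, {z↦6}, ∅) :: (∅, ∅, [0 :: PRIM2(mul) :: (λu. u) :: AP])]⟩
11. ⟨S=[0]; E={p↦0, z↦6}; C=∅; D=[(∅, {z↦6}, ∅) :: (∅, ∅, [0 :: PRIM2(mul) :: (λu. u) :: AP])]⟩
12. ⟨S=[0]; E={z↦6}; C=∅; D=[(∅, ∅, [0 :: PRIM2(mul) :: (λu. u) :: AP])]⟩
13. ⟨S=[0]; E=∅; C=[0 :: PRIM2(mul) :: (λu. u) :: AP]; D=∅⟩
14. ⟨S=[0 :: 0]; E=∅; C=[PRIM2(mul) :: (λu. u) :: AP]; D=∅⟩
15. ⟨S=[0]; E=∅; C=[(λu. u) :: AP]; D=∅⟩
16. ⟨S=[clo(λu. u, ∅) :: 0]; E=∅; C=[AP]; D=∅⟩
17. ⟨S=∅; E={u↦0}; C=[u]; D=[(∅, ∅, ∅)]⟩
18. ⟨S=[0]; E={u↦0}; C=∅; D=[(∅, ∅, ∅)]⟩
19. ⟨S=[0]; E=∅; C=∅; D=∅⟩
→ final value 0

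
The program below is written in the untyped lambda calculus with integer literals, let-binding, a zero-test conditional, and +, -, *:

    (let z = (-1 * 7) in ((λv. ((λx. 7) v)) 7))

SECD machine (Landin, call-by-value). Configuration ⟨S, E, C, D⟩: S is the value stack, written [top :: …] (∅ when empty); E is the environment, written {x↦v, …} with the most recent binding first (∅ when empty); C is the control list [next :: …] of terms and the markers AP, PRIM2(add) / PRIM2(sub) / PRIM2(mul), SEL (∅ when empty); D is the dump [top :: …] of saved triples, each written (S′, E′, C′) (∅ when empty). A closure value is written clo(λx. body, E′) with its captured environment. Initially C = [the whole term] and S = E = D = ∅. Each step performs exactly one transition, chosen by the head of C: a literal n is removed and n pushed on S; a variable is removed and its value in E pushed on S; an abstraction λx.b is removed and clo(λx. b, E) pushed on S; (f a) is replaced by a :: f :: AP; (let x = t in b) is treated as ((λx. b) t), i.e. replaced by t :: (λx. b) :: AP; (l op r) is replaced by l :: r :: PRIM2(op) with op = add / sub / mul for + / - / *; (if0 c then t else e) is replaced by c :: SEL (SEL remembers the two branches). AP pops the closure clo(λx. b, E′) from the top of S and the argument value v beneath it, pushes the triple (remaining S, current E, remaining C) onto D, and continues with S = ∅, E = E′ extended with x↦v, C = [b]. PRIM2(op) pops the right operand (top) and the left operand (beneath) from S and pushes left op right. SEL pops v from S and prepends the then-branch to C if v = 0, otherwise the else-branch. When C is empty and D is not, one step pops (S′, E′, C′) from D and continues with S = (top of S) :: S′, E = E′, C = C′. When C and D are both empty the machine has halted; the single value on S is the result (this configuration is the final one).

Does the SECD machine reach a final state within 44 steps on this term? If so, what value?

[0] <S=∅, E=∅, C=[(let z = (-1 * 7) in ((λv. ((λx. 7) v)) 7))], D=∅>
[1] <S=∅, E=∅, C=[(-1 * 7) :: (λz. ((λv. ((λx. 7) v)) 7)) :: AP], D=∅>
[2] <S=∅, E=∅, C=[-1 :: 7 :: PRIM2(mul) :: (λz. ((λv. ((λx. 7) v)) 7)) :: AP], D=∅>
[3] <S=[-1], E=∅, C=[7 :: PRIM2(mul) :: (λz. ((λv. ((λx. 7) v)) 7)) :: AP], D=∅>
[4] <S=[7 :: -1], E=∅, C=[PRIM2(mul) :: (λz. ((λv. ((λx. 7) v)) 7)) :: AP], D=∅>
[5] <S=[-7], E=∅, C=[(λz. ((λv. ((λx. 7) v)) 7)) :: AP], D=∅>
[6] <S=[clo(λz. ((λv. ((λx. 7) v)) 7), ∅) :: -7], E=∅, C=[AP], D=∅>
[7] <S=∅, E={z↦-7}, C=[((λv. ((λx. 7) v)) 7)], D=[(∅, ∅, ∅)]>
[8] <S=∅, E={z↦-7}, C=[7 :: (λv. ((λx. 7) v)) :: AP], D=[(∅, ∅, ∅)]>
[9] <S=[7], E={z↦-7}, C=[(λv. ((λx. 7) v)) :: AP], D=[(∅, ∅, ∅)]>
[10] <S=[clo(λv. ((λx. 7) v), {z↦-7}) :: 7], E={z↦-7}, C=[AP], D=[(∅, ∅, ∅)]>
[11] <S=∅, E={v↦7, z↦-7}, C=[((λx. 7) v)], D=[(∅, {z↦-7}, ∅) :: (∅, ∅, ∅)]>
[12] <S=∅, E={v↦7, z↦-7}, C=[v :: (λx. 7) :: AP], D=[(∅, {z↦-7}, ∅) :: (∅, ∅, ∅)]>
[13] <S=[7], E={v↦7, z↦-7}, C=[(λx. 7) :: AP], D=[(∅, {z↦-7}, ∅) :: (∅, ∅, ∅)]>
[14] <S=[clo(λx. 7, {v↦7, z↦-7}) :: 7], E={v↦7, z↦-7}, C=[AP], D=[(∅, {z↦-7}, ∅) :: (∅, ∅, ∅)]>
[15] <S=∅, E={x↦7, v↦7, z↦-7}, C=[7], D=[(∅, {v↦7, z↦-7}, ∅) :: (∅, {z↦-7}, ∅) :: (∅, ∅, ∅)]>
[16] <S=[7], E={x↦7, v↦7, z↦-7}, C=∅, D=[(∅, {v↦7, z↦-7}, ∅) :: (∅, {z↦-7}, ∅) :: (∅, ∅, ∅)]>
[17] <S=[7], E={v↦7, z↦-7}, C=∅, D=[(∅, {z↦-7}, ∅) :: (∅, ∅, ∅)]>
[18] <S=[7], E={z↦-7}, C=∅, D=[(∅, ∅, ∅)]>
[19] <S=[7], E=∅, C=∅, D=∅>
→ final value 7

Answer: 7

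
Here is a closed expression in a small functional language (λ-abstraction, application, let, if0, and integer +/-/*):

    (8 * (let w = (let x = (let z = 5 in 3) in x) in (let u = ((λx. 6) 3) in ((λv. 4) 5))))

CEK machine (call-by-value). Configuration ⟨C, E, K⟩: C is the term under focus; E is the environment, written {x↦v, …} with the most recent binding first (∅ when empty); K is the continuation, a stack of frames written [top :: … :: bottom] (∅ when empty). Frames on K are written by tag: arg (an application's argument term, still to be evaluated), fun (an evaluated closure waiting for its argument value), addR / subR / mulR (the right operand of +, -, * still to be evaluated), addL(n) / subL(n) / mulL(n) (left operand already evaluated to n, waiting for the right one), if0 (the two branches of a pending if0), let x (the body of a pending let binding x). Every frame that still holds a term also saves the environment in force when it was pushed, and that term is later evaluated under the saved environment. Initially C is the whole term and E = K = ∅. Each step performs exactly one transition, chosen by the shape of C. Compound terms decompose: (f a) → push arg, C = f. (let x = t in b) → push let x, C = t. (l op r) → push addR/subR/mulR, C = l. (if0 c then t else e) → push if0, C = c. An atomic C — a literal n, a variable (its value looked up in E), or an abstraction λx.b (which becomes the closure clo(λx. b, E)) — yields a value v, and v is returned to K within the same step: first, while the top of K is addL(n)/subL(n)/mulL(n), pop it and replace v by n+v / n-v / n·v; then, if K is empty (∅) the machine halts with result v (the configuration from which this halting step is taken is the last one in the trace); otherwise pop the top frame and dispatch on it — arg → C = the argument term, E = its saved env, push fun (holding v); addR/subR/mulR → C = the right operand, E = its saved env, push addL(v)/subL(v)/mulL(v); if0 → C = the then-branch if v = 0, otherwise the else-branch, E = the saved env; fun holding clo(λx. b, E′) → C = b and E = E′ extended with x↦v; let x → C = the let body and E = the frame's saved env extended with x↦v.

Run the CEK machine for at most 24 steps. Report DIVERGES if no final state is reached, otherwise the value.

Answer: 32

Derivation:
step 0: ⟨C=(8 * (let w = (let x = (let z = 5 in 3) in x) in (let u = ((λx. 6) 3) in ((λv. 4) 5)))); E=∅; K=∅⟩
step 1: ⟨C=8; E=∅; K=[mulR]⟩
step 2: ⟨C=(let w = (let x = (let z = 5 in 3) in x) in (let u = ((λx. 6) 3) in ((λv. 4) 5))); E=∅; K=[mulL(8)]⟩
step 3: ⟨C=(let x = (let z = 5 in 3) in x); E=∅; K=[let w :: mulL(8)]⟩
step 4: ⟨C=(let z = 5 in 3); E=∅; K=[let x :: let w :: mulL(8)]⟩
step 5: ⟨C=5; E=∅; K=[let z :: let x :: let w :: mulL(8)]⟩
step 6: ⟨C=3; E={z↦5}; K=[let x :: let w :: mulL(8)]⟩
step 7: ⟨C=x; E={x↦3}; K=[let w :: mulL(8)]⟩
step 8: ⟨C=(let u = ((λx. 6) 3) in ((λv. 4) 5)); E={w↦3}; K=[mulL(8)]⟩
step 9: ⟨C=((λx. 6) 3); E={w↦3}; K=[let u :: mulL(8)]⟩
step 10: ⟨C=(λx. 6); E={w↦3}; K=[arg :: let u :: mulL(8)]⟩
step 11: ⟨C=3; E={w↦3}; K=[fun :: let u :: mulL(8)]⟩
step 12: ⟨C=6; E={x↦3, w↦3}; K=[let u :: mulL(8)]⟩
step 13: ⟨C=((λv. 4) 5); E={u↦6, w↦3}; K=[mulL(8)]⟩
step 14: ⟨C=(λv. 4); E={u↦6, w↦3}; K=[arg :: mulL(8)]⟩
step 15: ⟨C=5; E={u↦6, w↦3}; K=[fun :: mulL(8)]⟩
step 16: ⟨C=4; E={v↦5, u↦6, w↦3}; K=[mulL(8)]⟩
→ final value 32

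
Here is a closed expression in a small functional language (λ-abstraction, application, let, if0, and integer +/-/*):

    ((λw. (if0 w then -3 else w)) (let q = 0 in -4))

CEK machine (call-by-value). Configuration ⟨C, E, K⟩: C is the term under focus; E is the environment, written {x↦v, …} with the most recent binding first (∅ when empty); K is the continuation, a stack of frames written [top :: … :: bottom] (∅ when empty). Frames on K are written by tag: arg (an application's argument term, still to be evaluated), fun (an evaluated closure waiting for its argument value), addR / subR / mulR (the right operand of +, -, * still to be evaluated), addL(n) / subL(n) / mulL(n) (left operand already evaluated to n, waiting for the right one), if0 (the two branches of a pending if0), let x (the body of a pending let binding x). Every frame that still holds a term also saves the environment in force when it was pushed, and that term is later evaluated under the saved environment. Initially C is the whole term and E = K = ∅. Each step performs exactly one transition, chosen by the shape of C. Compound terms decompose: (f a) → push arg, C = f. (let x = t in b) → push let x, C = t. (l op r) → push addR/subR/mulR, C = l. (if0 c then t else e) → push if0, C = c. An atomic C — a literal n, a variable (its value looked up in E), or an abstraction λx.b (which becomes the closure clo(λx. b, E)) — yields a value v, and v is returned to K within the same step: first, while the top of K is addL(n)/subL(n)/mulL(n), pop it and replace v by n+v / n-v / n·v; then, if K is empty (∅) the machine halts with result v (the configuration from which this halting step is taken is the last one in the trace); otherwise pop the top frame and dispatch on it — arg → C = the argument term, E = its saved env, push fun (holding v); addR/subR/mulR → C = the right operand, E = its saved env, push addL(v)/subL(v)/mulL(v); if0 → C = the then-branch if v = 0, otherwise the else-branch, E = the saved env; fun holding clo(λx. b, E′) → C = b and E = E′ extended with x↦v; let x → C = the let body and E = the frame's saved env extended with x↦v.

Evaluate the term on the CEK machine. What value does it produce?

step 0: <C=((λw. (if0 w then -3 else w)) (let q = 0 in -4)), E=∅, K=∅>
step 1: <C=(λw. (if0 w then -3 else w)), E=∅, K=[arg]>
step 2: <C=(let q = 0 in -4), E=∅, K=[fun]>
step 3: <C=0, E=∅, K=[let q :: fun]>
step 4: <C=-4, E={q↦0}, K=[fun]>
step 5: <C=(if0 w then -3 else w), E={w↦-4}, K=∅>
step 6: <C=w, E={w↦-4}, K=[if0]>
step 7: <C=w, E={w↦-4}, K=∅>
→ final value -4

Answer: -4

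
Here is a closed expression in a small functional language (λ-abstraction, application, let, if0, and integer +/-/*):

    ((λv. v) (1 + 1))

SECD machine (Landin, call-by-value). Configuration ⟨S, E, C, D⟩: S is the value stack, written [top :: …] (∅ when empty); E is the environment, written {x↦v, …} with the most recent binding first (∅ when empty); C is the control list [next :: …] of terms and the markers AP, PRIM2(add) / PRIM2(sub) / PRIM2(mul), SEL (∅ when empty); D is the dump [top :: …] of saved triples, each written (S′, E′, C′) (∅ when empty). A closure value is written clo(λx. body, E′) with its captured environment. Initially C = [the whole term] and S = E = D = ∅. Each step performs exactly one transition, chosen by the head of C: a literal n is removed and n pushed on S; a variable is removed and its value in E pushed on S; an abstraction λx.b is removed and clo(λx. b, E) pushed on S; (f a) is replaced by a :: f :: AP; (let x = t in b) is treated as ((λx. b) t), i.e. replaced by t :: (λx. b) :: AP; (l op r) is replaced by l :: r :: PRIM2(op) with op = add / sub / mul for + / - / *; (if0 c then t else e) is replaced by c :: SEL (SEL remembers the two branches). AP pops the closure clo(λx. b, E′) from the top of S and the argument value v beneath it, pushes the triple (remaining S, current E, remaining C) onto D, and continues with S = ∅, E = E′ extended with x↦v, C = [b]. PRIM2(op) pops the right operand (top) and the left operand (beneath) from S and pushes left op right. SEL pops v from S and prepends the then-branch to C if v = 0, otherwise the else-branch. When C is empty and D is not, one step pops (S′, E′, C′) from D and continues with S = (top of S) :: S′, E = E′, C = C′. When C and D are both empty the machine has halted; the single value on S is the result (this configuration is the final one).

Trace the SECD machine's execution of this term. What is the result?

Answer: 2

Machine steps:
step 0: <S=∅, E=∅, C=[((λv. v) (1 + 1))], D=∅>
step 1: <S=∅, E=∅, C=[(1 + 1) :: (λv. v) :: AP], D=∅>
step 2: <S=∅, E=∅, C=[1 :: 1 :: PRIM2(add) :: (λv. v) :: AP], D=∅>
step 3: <S=[1], E=∅, C=[1 :: PRIM2(add) :: (λv. v) :: AP], D=∅>
step 4: <S=[1 :: 1], E=∅, C=[PRIM2(add) :: (λv. v) :: AP], D=∅>
step 5: <S=[2], E=∅, C=[(λv. v) :: AP], D=∅>
step 6: <S=[clo(λv. v, ∅) :: 2], E=∅, C=[AP], D=∅>
step 7: <S=∅, E={v↦2}, C=[v], D=[(∅, ∅, ∅)]>
step 8: <S=[2], E={v↦2}, C=∅, D=[(∅, ∅, ∅)]>
step 9: <S=[2], E=∅, C=∅, D=∅>
→ final value 2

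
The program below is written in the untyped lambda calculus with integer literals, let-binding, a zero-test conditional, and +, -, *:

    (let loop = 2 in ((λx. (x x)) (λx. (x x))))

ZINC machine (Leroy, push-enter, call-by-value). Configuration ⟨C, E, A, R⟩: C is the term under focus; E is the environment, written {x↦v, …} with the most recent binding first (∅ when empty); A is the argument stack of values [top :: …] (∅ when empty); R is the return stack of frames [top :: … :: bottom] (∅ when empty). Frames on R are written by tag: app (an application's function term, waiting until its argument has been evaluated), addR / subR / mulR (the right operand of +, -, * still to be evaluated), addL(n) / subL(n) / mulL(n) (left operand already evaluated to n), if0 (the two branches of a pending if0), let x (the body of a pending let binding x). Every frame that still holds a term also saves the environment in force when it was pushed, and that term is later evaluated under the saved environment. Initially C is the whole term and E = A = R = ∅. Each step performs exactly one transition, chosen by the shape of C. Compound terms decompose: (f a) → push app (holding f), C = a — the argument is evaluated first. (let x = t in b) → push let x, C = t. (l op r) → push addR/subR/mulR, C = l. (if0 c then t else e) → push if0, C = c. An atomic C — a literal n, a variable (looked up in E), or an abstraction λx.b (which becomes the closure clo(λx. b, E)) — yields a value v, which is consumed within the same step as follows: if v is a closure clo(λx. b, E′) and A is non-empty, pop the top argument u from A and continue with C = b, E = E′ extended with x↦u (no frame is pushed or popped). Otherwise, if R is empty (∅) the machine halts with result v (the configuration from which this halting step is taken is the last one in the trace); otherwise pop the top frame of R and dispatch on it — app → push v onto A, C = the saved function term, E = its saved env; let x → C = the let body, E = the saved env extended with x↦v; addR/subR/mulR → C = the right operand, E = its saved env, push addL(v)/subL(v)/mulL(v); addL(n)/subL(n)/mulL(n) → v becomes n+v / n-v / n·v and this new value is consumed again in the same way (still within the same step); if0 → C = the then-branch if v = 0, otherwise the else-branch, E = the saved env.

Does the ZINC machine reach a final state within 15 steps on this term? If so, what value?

step 0: ⟨C=(let loop = 2 in ((λx. (x x)) (λx. (x x)))); E=∅; A=∅; R=∅⟩
step 1: ⟨C=2; E=∅; A=∅; R=[let loop]⟩
step 2: ⟨C=((λx. (x x)) (λx. (x x))); E={loop↦2}; A=∅; R=∅⟩
step 3: ⟨C=(λx. (x x)); E={loop↦2}; A=∅; R=[app]⟩
step 4: ⟨C=(λx. (x x)); E={loop↦2}; A=[clo(λx. (x x), {loop↦2})]; R=∅⟩
step 5: ⟨C=(x x); E={x↦clo(λx. (x x), {loop↦2}), loop↦2}; A=∅; R=∅⟩
step 6: ⟨C=x; E={x↦clo(λx. (x x), {loop↦2}), loop↦2}; A=∅; R=[app]⟩
step 7: ⟨C=x; E={x↦clo(λx. (x x), {loop↦2}), loop↦2}; A=[clo(λx. (x x), {loop↦2})]; R=∅⟩
… configuration repeats with period 3 (steps 5–7 recur indefinitely) …

Answer: DIVERGES (no final state within 15 steps)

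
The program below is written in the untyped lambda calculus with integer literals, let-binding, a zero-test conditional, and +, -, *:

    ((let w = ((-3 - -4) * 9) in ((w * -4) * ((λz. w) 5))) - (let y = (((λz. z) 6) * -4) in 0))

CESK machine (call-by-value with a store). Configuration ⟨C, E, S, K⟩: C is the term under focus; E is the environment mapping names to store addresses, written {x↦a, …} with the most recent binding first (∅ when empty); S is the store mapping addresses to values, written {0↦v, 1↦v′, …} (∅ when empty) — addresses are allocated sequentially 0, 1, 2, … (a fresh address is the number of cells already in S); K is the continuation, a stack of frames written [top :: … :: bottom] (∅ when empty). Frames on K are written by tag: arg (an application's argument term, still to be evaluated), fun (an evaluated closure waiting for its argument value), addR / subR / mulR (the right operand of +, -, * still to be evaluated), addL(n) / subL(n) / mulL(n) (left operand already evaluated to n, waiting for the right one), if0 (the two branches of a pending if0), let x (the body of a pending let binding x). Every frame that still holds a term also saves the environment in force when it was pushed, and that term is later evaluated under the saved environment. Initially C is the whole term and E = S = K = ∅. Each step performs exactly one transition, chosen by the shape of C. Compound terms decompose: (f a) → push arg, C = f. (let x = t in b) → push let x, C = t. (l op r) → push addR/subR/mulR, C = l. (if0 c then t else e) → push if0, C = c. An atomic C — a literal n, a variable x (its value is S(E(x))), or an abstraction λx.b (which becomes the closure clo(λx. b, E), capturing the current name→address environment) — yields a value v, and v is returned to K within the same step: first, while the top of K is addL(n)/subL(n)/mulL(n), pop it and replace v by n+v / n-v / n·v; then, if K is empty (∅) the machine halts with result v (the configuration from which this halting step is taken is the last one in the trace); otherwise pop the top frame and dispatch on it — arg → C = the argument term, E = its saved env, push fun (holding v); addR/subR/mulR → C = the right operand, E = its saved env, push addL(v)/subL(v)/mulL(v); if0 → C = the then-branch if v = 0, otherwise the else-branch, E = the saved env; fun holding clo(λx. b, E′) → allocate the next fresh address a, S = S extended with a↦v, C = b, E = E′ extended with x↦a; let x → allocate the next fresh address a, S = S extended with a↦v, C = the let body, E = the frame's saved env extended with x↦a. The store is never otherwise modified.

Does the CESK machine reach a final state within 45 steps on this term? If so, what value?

Answer: -324

Machine steps:
0. ⟨C=((let w = ((-3 - -4) * 9) in ((w * -4) * ((λz. w) 5))) - (let y = (((λz. z) 6) * -4) in 0)); E=∅; S=∅; K=∅⟩
1. ⟨C=(let w = ((-3 - -4) * 9) in ((w * -4) * ((λz. w) 5))); E=∅; S=∅; K=[subR]⟩
2. ⟨C=((-3 - -4) * 9); E=∅; S=∅; K=[let w :: subR]⟩
3. ⟨C=(-3 - -4); E=∅; S=∅; K=[mulR :: let w :: subR]⟩
4. ⟨C=-3; E=∅; S=∅; K=[subR :: mulR :: let w :: subR]⟩
5. ⟨C=-4; E=∅; S=∅; K=[subL(-3) :: mulR :: let w :: subR]⟩
6. ⟨C=9; E=∅; S=∅; K=[mulL(1) :: let w :: subR]⟩
7. ⟨C=((w * -4) * ((λz. w) 5)); E={w↦0}; S={0↦9}; K=[subR]⟩
8. ⟨C=(w * -4); E={w↦0}; S={0↦9}; K=[mulR :: subR]⟩
9. ⟨C=w; E={w↦0}; S={0↦9}; K=[mulR :: mulR :: subR]⟩
10. ⟨C=-4; E={w↦0}; S={0↦9}; K=[mulL(9) :: mulR :: subR]⟩
11. ⟨C=((λz. w) 5); E={w↦0}; S={0↦9}; K=[mulL(-36) :: subR]⟩
12. ⟨C=(λz. w); E={w↦0}; S={0↦9}; K=[arg :: mulL(-36) :: subR]⟩
13. ⟨C=5; E={w↦0}; S={0↦9}; K=[fun :: mulL(-36) :: subR]⟩
14. ⟨C=w; E={z↦1, w↦0}; S={0↦9, 1↦5}; K=[mulL(-36) :: subR]⟩
15. ⟨C=(let y = (((λz. z) 6) * -4) in 0); E=∅; S={0↦9, 1↦5}; K=[subL(-324)]⟩
16. ⟨C=(((λz. z) 6) * -4); E=∅; S={0↦9, 1↦5}; K=[let y :: subL(-324)]⟩
17. ⟨C=((λz. z) 6); E=∅; S={0↦9, 1↦5}; K=[mulR :: let y :: subL(-324)]⟩
18. ⟨C=(λz. z); E=∅; S={0↦9, 1↦5}; K=[arg :: mulR :: let y :: subL(-324)]⟩
19. ⟨C=6; E=∅; S={0↦9, 1↦5}; K=[fun :: mulR :: let y :: subL(-324)]⟩
20. ⟨C=z; E={z↦2}; S={0↦9, 1↦5, 2↦6}; K=[mulR :: let y :: subL(-324)]⟩
21. ⟨C=-4; E=∅; S={0↦9, 1↦5, 2↦6}; K=[mulL(6) :: let y :: subL(-324)]⟩
22. ⟨C=0; E={y↦3}; S={0↦9, 1↦5, 2↦6, 3↦-24}; K=[subL(-324)]⟩
→ final value -324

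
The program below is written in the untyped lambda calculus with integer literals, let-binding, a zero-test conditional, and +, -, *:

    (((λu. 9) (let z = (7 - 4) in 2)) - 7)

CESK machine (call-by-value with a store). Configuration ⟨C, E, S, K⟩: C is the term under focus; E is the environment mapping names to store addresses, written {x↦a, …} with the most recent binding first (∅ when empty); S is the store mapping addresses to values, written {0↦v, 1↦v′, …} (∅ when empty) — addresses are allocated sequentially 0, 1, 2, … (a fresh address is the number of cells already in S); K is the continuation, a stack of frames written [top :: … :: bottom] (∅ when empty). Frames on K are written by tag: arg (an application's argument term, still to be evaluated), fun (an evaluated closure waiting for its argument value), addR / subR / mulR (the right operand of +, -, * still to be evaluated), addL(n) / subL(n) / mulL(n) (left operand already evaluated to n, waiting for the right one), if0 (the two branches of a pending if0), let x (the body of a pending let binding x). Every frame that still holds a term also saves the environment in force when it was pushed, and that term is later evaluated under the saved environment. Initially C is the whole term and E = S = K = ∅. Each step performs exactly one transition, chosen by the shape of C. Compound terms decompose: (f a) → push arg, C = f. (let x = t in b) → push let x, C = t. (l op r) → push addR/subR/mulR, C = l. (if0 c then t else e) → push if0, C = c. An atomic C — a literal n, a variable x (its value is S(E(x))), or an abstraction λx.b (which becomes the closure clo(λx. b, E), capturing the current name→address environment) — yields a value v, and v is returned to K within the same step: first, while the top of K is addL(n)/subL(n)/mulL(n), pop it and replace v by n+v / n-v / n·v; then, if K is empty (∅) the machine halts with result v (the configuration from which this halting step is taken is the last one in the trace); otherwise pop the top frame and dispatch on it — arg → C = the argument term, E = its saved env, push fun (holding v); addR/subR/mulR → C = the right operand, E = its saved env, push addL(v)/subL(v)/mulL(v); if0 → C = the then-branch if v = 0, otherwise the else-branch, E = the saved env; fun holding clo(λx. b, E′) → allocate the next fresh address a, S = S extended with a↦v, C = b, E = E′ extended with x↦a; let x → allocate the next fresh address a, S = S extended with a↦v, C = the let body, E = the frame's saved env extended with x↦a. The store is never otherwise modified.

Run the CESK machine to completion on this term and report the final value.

Answer: 2

Execution trace:
[0] [C=(((λu. 9) (let z = (7 - 4) in 2)) - 7) | E=∅ | S=∅ | K=∅]
[1] [C=((λu. 9) (let z = (7 - 4) in 2)) | E=∅ | S=∅ | K=[subR]]
[2] [C=(λu. 9) | E=∅ | S=∅ | K=[arg :: subR]]
[3] [C=(let z = (7 - 4) in 2) | E=∅ | S=∅ | K=[fun :: subR]]
[4] [C=(7 - 4) | E=∅ | S=∅ | K=[let z :: fun :: subR]]
[5] [C=7 | E=∅ | S=∅ | K=[subR :: let z :: fun :: subR]]
[6] [C=4 | E=∅ | S=∅ | K=[subL(7) :: let z :: fun :: subR]]
[7] [C=2 | E={z↦0} | S={0↦3} | K=[fun :: subR]]
[8] [C=9 | E={u↦1} | S={0↦3, 1↦2} | K=[subR]]
[9] [C=7 | E=∅ | S={0↦3, 1↦2} | K=[subL(9)]]
→ final value 2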